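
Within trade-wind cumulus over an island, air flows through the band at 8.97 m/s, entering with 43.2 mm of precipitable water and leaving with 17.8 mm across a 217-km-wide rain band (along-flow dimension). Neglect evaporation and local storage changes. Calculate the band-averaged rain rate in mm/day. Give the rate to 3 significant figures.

Column moisture flux per unit crosswind length is F = V × PW.
Inflow: F_in = 8.97 × 43.2 = 387.504 mm·m/s
Outflow: F_out = 8.97 × 17.8 = 159.666 mm·m/s
Steady-state rate R = (F_in − F_out)/L = (387.504 − 159.666) / 217000 m = 1.050e-03 mm/s.
R = 1.050e-03 × 3600 × 24 = 90.7 mm/day.

R ≈ 90.7 mm/day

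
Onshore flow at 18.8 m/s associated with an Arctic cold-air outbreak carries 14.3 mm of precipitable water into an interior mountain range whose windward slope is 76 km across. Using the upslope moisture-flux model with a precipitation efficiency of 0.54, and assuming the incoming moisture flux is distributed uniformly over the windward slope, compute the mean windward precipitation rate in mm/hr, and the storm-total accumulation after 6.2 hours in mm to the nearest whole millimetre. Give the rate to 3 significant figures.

Incoming column moisture flux per unit ridge length: F = V × PW = 18.8 × 14.3 = 268.84 mm·m/s.
Spread over the 76 km slope with efficiency ε = 0.54: R = ε·F/W = 0.54 × 268.84 / 76000 m = 1.910e-03 mm/s.
R = 1.910e-03 × 3600 = 6.88 mm/hr.
Over 6.2 h: total = 6.88 × 6.2 = 42.656 ≈ 43 mm.

R ≈ 6.88 mm/hr; total ≈ 43 mm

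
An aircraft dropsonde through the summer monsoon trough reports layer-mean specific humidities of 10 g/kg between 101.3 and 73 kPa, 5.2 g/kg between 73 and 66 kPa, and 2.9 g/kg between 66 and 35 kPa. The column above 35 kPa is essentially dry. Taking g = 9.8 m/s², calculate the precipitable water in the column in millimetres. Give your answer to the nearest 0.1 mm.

Precipitable water is the column-integrated vapour mass per unit area: PW = (1/g) Σ q̄ Δp, with q in kg/kg and Δp in Pa (1 kg/m² of water = 1 mm).
Layer 101.3–73 kPa: Δp = 283 hPa = 28300 Pa, q̄ = 0.01 kg/kg → 0.01 × 28300 / 9.8 = 28.88 mm
Layer 73–66 kPa: Δp = 70 hPa = 7000 Pa, q̄ = 0.0052 kg/kg → 0.0052 × 7000 / 9.8 = 3.71 mm
Layer 66–35 kPa: Δp = 310 hPa = 31000 Pa, q̄ = 0.0029 kg/kg → 0.0029 × 31000 / 9.8 = 9.17 mm
PW = 28.88 + 3.71 + 9.17 = 41.76 ≈ 41.8 mm.

PW ≈ 41.8 mm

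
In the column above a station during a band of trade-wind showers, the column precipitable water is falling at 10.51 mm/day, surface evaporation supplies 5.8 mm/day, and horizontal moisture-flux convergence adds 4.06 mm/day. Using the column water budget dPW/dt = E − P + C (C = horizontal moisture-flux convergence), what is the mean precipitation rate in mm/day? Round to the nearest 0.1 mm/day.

dPW/dt = -10.51 mm/day.
P = E + C − dPW/dt = 5.8 + (4.06) − (-10.51) = 20.4 mm/day.

P ≈ 20.4 mm/day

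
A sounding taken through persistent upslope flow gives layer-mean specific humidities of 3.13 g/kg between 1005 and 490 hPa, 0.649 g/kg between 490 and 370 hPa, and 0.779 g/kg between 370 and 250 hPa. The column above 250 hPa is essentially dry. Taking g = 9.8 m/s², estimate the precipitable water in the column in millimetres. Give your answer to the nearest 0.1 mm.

Precipitable water is the column-integrated vapour mass per unit area: PW = (1/g) Σ q̄ Δp, with q in kg/kg and Δp in Pa (1 kg/m² of water = 1 mm).
Layer 1005–490 hPa: Δp = 515 hPa = 51500 Pa, q̄ = 0.00313 kg/kg → 0.00313 × 51500 / 9.8 = 16.45 mm
Layer 490–370 hPa: Δp = 120 hPa = 12000 Pa, q̄ = 0.000649 kg/kg → 0.000649 × 12000 / 9.8 = 0.79 mm
Layer 370–250 hPa: Δp = 120 hPa = 12000 Pa, q̄ = 0.000779 kg/kg → 0.000779 × 12000 / 9.8 = 0.95 mm
PW = 16.45 + 0.79 + 0.95 = 18.19 ≈ 18.2 mm.

PW ≈ 18.2 mm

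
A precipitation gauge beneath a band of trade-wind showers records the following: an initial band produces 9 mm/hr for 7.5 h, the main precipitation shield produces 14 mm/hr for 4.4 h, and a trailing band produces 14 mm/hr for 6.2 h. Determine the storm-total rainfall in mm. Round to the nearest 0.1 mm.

total ≈ 215.9 mm

Total = Σ Rᵢ Δtᵢ = 9 × 7.5 + 14 × 4.4 + 14 × 6.2
      = 67.5 + 61.6 + 86.8 = 215.9 mm.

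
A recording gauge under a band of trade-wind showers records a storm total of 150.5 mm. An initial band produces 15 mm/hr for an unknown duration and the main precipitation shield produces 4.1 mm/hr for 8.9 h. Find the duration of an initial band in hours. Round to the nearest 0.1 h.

Known phases: 4.1 × 8.9 = 36.49 mm.
Remaining depth = 150.5 − 36.49 = 114.01 mm.
Duration = 114.01 / 15 = 7.6 h.

duration ≈ 7.6 h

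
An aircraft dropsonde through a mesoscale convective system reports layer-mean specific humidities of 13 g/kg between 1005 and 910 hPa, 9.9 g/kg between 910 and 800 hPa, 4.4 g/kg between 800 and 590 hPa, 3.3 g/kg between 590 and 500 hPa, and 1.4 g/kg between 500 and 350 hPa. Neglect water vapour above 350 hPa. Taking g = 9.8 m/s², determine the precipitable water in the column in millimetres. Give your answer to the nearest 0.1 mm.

PW ≈ 38.3 mm

Precipitable water is the column-integrated vapour mass per unit area: PW = (1/g) Σ q̄ Δp, with q in kg/kg and Δp in Pa (1 kg/m² of water = 1 mm).
Layer 1005–910 hPa: Δp = 95 hPa = 9500 Pa, q̄ = 0.013 kg/kg → 0.013 × 9500 / 9.8 = 12.60 mm
Layer 910–800 hPa: Δp = 110 hPa = 11000 Pa, q̄ = 0.0099 kg/kg → 0.0099 × 11000 / 9.8 = 11.11 mm
Layer 800–590 hPa: Δp = 210 hPa = 21000 Pa, q̄ = 0.0044 kg/kg → 0.0044 × 21000 / 9.8 = 9.43 mm
Layer 590–500 hPa: Δp = 90 hPa = 9000 Pa, q̄ = 0.0033 kg/kg → 0.0033 × 9000 / 9.8 = 3.03 mm
Layer 500–350 hPa: Δp = 150 hPa = 15000 Pa, q̄ = 0.0014 kg/kg → 0.0014 × 15000 / 9.8 = 2.14 mm
PW = 12.60 + 11.11 + 9.43 + 3.03 + 2.14 = 38.31 ≈ 38.3 mm.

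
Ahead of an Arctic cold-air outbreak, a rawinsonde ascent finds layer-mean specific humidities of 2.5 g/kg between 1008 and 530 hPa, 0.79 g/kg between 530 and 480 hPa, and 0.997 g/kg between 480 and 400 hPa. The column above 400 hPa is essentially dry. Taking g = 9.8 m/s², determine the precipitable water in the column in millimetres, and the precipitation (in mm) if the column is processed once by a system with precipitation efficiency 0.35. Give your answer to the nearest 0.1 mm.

PW ≈ 13.4 mm; precipitation ≈ 4.7 mm

Precipitable water is the column-integrated vapour mass per unit area: PW = (1/g) Σ q̄ Δp, with q in kg/kg and Δp in Pa (1 kg/m² of water = 1 mm).
Layer 1008–530 hPa: Δp = 478 hPa = 47800 Pa, q̄ = 0.0025 kg/kg → 0.0025 × 47800 / 9.8 = 12.19 mm
Layer 530–480 hPa: Δp = 50 hPa = 5000 Pa, q̄ = 0.00079 kg/kg → 0.00079 × 5000 / 9.8 = 0.40 mm
Layer 480–400 hPa: Δp = 80 hPa = 8000 Pa, q̄ = 0.000997 kg/kg → 0.000997 × 8000 / 9.8 = 0.81 mm
PW = 12.19 + 0.40 + 0.81 = 13.40 ≈ 13.4 mm.
Precipitation = ε × PW = 0.35 × 13.4 = 4.7 mm.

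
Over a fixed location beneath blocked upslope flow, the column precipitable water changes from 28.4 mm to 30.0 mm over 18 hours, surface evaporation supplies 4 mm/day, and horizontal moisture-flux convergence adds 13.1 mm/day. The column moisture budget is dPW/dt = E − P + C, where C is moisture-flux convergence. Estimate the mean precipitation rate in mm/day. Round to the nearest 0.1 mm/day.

P ≈ 15.0 mm/day

dPW/dt = (30.0 − 28.4) mm / (18/24 day) = +2.133 mm/day.
P = E + C − dPW/dt = 4 + (13.1) − (+2.133) = 15.0 mm/day.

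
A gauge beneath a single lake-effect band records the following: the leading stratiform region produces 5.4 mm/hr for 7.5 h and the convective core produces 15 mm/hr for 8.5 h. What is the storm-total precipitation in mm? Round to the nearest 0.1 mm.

total ≈ 168.0 mm

Total = Σ Rᵢ Δtᵢ = 5.4 × 7.5 + 15 × 8.5
      = 40.5 + 127.5 = 168.0 mm.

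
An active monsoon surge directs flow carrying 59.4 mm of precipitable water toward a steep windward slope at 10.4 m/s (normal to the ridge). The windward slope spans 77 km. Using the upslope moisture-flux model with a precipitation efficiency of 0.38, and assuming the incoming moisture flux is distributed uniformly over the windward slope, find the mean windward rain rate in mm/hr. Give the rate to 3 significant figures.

Incoming column moisture flux per unit ridge length: F = V × PW = 10.4 × 59.4 = 617.76 mm·m/s.
Spread over the 77 km slope with efficiency ε = 0.38: R = ε·F/W = 0.38 × 617.76 / 77000 m = 3.049e-03 mm/s.
R = 3.049e-03 × 3600 = 11.0 mm/hr.

R ≈ 11.0 mm/hr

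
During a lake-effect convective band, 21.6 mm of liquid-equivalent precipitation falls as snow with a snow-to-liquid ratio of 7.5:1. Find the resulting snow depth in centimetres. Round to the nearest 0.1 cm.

snow depth ≈ 16.2 cm

Snow depth = liquid × ratio = 21.6 mm × 7.5 = 162 mm = 16.2 cm.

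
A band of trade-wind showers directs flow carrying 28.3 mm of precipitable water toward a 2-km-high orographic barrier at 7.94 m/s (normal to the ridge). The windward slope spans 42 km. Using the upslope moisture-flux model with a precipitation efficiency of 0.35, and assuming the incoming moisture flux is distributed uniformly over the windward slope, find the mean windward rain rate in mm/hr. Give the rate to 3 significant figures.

R ≈ 6.74 mm/hr

Incoming column moisture flux per unit ridge length: F = V × PW = 7.94 × 28.3 = 224.702 mm·m/s.
Spread over the 42 km slope with efficiency ε = 0.35: R = ε·F/W = 0.35 × 224.702 / 42000 m = 1.873e-03 mm/s.
R = 1.873e-03 × 3600 = 6.74 mm/hr.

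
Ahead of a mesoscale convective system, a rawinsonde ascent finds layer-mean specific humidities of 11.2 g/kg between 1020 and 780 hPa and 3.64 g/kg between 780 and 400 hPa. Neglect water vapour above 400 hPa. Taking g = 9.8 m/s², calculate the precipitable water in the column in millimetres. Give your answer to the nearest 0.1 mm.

PW ≈ 41.5 mm

Precipitable water is the column-integrated vapour mass per unit area: PW = (1/g) Σ q̄ Δp, with q in kg/kg and Δp in Pa (1 kg/m² of water = 1 mm).
Layer 1020–780 hPa: Δp = 240 hPa = 24000 Pa, q̄ = 0.0112 kg/kg → 0.0112 × 24000 / 9.8 = 27.43 mm
Layer 780–400 hPa: Δp = 380 hPa = 38000 Pa, q̄ = 0.00364 kg/kg → 0.00364 × 38000 / 9.8 = 14.11 mm
PW = 27.43 + 14.11 = 41.54 ≈ 41.5 mm.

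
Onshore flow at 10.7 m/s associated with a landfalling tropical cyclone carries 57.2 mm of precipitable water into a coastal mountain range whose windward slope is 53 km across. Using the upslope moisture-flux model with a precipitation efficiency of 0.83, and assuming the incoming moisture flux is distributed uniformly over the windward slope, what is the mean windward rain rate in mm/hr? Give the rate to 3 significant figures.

R ≈ 34.5 mm/hr

Incoming column moisture flux per unit ridge length: F = V × PW = 10.7 × 57.2 = 612.04 mm·m/s.
Spread over the 53 km slope with efficiency ε = 0.83: R = ε·F/W = 0.83 × 612.04 / 53000 m = 9.585e-03 mm/s.
R = 9.585e-03 × 3600 = 34.5 mm/hr.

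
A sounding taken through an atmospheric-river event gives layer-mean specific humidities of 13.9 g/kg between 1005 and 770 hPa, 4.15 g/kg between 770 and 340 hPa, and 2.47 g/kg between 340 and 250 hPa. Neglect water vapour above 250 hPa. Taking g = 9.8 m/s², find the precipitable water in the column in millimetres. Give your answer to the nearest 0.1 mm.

Precipitable water is the column-integrated vapour mass per unit area: PW = (1/g) Σ q̄ Δp, with q in kg/kg and Δp in Pa (1 kg/m² of water = 1 mm).
Layer 1005–770 hPa: Δp = 235 hPa = 23500 Pa, q̄ = 0.0139 kg/kg → 0.0139 × 23500 / 9.8 = 33.33 mm
Layer 770–340 hPa: Δp = 430 hPa = 43000 Pa, q̄ = 0.00415 kg/kg → 0.00415 × 43000 / 9.8 = 18.21 mm
Layer 340–250 hPa: Δp = 90 hPa = 9000 Pa, q̄ = 0.00247 kg/kg → 0.00247 × 9000 / 9.8 = 2.27 mm
PW = 33.33 + 18.21 + 2.27 = 53.81 ≈ 53.8 mm.

PW ≈ 53.8 mm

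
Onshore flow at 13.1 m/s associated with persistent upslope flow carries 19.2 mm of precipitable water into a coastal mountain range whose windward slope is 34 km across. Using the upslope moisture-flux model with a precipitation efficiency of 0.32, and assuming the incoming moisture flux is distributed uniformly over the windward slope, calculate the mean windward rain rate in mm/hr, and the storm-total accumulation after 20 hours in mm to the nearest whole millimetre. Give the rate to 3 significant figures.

R ≈ 8.52 mm/hr; total ≈ 170 mm

Incoming column moisture flux per unit ridge length: F = V × PW = 13.1 × 19.2 = 251.52 mm·m/s.
Spread over the 34 km slope with efficiency ε = 0.32: R = ε·F/W = 0.32 × 251.52 / 34000 m = 2.367e-03 mm/s.
R = 2.367e-03 × 3600 = 8.52 mm/hr.
Over 20 h: total = 8.52 × 20 = 170.4 ≈ 170 mm.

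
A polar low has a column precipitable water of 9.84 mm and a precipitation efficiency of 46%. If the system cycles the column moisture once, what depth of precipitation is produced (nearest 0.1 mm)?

Precipitation = ε × PW = 0.46 × 9.84 = 4.5 mm.

precipitation ≈ 4.5 mm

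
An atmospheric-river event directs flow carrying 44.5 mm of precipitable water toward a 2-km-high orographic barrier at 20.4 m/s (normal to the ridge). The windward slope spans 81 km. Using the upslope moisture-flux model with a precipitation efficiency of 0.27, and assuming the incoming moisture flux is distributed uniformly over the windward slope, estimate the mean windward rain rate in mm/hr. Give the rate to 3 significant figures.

R ≈ 10.9 mm/hr

Incoming column moisture flux per unit ridge length: F = V × PW = 20.4 × 44.5 = 907.8 mm·m/s.
Spread over the 81 km slope with efficiency ε = 0.27: R = ε·F/W = 0.27 × 907.8 / 81000 m = 3.026e-03 mm/s.
R = 3.026e-03 × 3600 = 10.9 mm/hr.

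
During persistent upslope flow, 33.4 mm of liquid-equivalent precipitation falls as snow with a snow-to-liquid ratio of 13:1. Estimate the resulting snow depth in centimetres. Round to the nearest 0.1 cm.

Snow depth = liquid × ratio = 33.4 mm × 13 = 434.2 mm = 43.4 cm.

snow depth ≈ 43.4 cm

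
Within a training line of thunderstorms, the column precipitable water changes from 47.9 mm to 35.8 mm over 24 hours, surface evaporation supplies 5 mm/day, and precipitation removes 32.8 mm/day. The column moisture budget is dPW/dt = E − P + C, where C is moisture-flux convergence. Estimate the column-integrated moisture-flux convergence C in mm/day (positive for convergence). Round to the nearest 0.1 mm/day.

C ≈ 15.7 mm/day

dPW/dt = (35.8 − 47.9) mm / (24/24 day) = -12.100 mm/day.
C = dPW/dt − E + P = (-12.100) − 5 + 32.8 = 15.7 mm/day.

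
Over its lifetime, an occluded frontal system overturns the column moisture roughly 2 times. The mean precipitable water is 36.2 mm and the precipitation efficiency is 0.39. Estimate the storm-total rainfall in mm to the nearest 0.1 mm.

Each cycle deposits ε × PW = 0.39 × 36.2 = 14.118 mm.
Over 2 cycles: 2 × 14.118 = 28.2 mm.

rainfall ≈ 28.2 mm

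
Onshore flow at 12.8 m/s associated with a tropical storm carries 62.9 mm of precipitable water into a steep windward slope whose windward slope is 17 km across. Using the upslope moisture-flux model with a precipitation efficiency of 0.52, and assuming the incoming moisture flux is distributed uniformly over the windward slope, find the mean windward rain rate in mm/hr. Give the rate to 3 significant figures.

R ≈ 88.7 mm/hr

Incoming column moisture flux per unit ridge length: F = V × PW = 12.8 × 62.9 = 805.12 mm·m/s.
Spread over the 17 km slope with efficiency ε = 0.52: R = ε·F/W = 0.52 × 805.12 / 17000 m = 2.463e-02 mm/s.
R = 2.463e-02 × 3600 = 88.7 mm/hr.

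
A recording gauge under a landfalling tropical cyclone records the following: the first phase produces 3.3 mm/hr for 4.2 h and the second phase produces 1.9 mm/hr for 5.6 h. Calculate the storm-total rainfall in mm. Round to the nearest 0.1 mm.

Total = Σ Rᵢ Δtᵢ = 3.3 × 4.2 + 1.9 × 5.6
      = 13.86 + 10.64 = 24.5 mm.

total ≈ 24.5 mm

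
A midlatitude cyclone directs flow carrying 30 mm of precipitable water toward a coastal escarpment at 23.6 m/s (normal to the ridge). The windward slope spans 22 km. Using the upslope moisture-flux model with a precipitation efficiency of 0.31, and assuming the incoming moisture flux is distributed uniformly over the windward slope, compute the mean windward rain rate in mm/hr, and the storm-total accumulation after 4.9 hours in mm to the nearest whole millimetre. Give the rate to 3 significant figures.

R ≈ 35.9 mm/hr; total ≈ 176 mm

Incoming column moisture flux per unit ridge length: F = V × PW = 23.6 × 30 = 708 mm·m/s.
Spread over the 22 km slope with efficiency ε = 0.31: R = ε·F/W = 0.31 × 708 / 22000 m = 9.976e-03 mm/s.
R = 9.976e-03 × 3600 = 35.9 mm/hr.
Over 4.9 h: total = 35.9 × 4.9 = 175.91 ≈ 176 mm.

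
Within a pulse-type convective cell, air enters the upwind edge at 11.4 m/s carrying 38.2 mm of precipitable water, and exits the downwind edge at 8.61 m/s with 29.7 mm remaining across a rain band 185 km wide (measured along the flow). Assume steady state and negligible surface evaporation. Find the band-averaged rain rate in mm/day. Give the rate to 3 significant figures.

Column moisture flux per unit crosswind length is F = V × PW.
Inflow: F_in = 11.4 × 38.2 = 435.48 mm·m/s
Outflow: F_out = 8.61 × 29.7 = 255.717 mm·m/s
Steady-state rate R = (F_in − F_out)/L = (435.48 − 255.717) / 185000 m = 9.717e-04 mm/s.
R = 9.717e-04 × 3600 × 24 = 84.0 mm/day.

R ≈ 84.0 mm/day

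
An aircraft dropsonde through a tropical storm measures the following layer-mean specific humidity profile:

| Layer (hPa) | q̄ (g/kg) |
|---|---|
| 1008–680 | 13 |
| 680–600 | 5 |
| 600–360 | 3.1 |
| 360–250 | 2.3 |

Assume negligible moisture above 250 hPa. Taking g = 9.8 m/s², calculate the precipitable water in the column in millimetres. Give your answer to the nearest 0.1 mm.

Precipitable water is the column-integrated vapour mass per unit area: PW = (1/g) Σ q̄ Δp, with q in kg/kg and Δp in Pa (1 kg/m² of water = 1 mm).
Layer 1008–680 hPa: Δp = 328 hPa = 32800 Pa, q̄ = 0.013 kg/kg → 0.013 × 32800 / 9.8 = 43.51 mm
Layer 680–600 hPa: Δp = 80 hPa = 8000 Pa, q̄ = 0.005 kg/kg → 0.005 × 8000 / 9.8 = 4.08 mm
Layer 600–360 hPa: Δp = 240 hPa = 24000 Pa, q̄ = 0.0031 kg/kg → 0.0031 × 24000 / 9.8 = 7.59 mm
Layer 360–250 hPa: Δp = 110 hPa = 11000 Pa, q̄ = 0.0023 kg/kg → 0.0023 × 11000 / 9.8 = 2.58 mm
PW = 43.51 + 4.08 + 7.59 + 2.58 = 57.76 ≈ 57.8 mm.

PW ≈ 57.8 mm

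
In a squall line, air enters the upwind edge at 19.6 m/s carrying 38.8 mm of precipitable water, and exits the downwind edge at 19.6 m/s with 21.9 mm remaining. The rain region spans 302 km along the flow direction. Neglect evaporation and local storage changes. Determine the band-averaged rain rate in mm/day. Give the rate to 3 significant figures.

Column moisture flux per unit crosswind length is F = V × PW.
Inflow: F_in = 19.6 × 38.8 = 760.48 mm·m/s
Outflow: F_out = 19.6 × 21.9 = 429.24 mm·m/s
Steady-state rate R = (F_in − F_out)/L = (760.48 − 429.24) / 302000 m = 1.097e-03 mm/s.
R = 1.097e-03 × 3600 × 24 = 94.8 mm/day.

R ≈ 94.8 mm/day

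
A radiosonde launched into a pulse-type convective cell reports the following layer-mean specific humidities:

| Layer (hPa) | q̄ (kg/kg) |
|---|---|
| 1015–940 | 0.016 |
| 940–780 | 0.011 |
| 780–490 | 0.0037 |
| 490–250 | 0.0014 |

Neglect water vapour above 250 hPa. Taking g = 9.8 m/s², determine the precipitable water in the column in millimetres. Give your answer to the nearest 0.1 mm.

Precipitable water is the column-integrated vapour mass per unit area: PW = (1/g) Σ q̄ Δp, with q in kg/kg and Δp in Pa (1 kg/m² of water = 1 mm).
Layer 1015–940 hPa: Δp = 75 hPa = 7500 Pa, q̄ = 0.016 kg/kg → 0.016 × 7500 / 9.8 = 12.24 mm
Layer 940–780 hPa: Δp = 160 hPa = 16000 Pa, q̄ = 0.011 kg/kg → 0.011 × 16000 / 9.8 = 17.96 mm
Layer 780–490 hPa: Δp = 290 hPa = 29000 Pa, q̄ = 0.0037 kg/kg → 0.0037 × 29000 / 9.8 = 10.95 mm
Layer 490–250 hPa: Δp = 240 hPa = 24000 Pa, q̄ = 0.0014 kg/kg → 0.0014 × 24000 / 9.8 = 3.43 mm
PW = 12.24 + 17.96 + 10.95 + 3.43 = 44.58 ≈ 44.6 mm.

PW ≈ 44.6 mm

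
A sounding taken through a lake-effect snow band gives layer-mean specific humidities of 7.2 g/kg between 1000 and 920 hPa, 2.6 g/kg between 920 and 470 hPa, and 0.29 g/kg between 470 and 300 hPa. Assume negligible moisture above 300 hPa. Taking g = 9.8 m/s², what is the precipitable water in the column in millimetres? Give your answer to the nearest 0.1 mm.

Precipitable water is the column-integrated vapour mass per unit area: PW = (1/g) Σ q̄ Δp, with q in kg/kg and Δp in Pa (1 kg/m² of water = 1 mm).
Layer 1000–920 hPa: Δp = 80 hPa = 8000 Pa, q̄ = 0.0072 kg/kg → 0.0072 × 8000 / 9.8 = 5.88 mm
Layer 920–470 hPa: Δp = 450 hPa = 45000 Pa, q̄ = 0.0026 kg/kg → 0.0026 × 45000 / 9.8 = 11.94 mm
Layer 470–300 hPa: Δp = 170 hPa = 17000 Pa, q̄ = 0.00029 kg/kg → 0.00029 × 17000 / 9.8 = 0.50 mm
PW = 5.88 + 11.94 + 0.50 = 18.32 ≈ 18.3 mm.

PW ≈ 18.3 mm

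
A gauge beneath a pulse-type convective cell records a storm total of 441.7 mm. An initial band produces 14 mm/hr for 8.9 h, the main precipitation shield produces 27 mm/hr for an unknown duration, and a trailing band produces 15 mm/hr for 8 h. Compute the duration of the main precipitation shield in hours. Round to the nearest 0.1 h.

duration ≈ 7.3 h

Known phases: 14 × 8.9 + 15 × 8 = 124.6 + 120 = 244.6 mm.
Remaining depth = 441.7 − 244.6 = 197.1 mm.
Duration = 197.1 / 27 = 7.3 h.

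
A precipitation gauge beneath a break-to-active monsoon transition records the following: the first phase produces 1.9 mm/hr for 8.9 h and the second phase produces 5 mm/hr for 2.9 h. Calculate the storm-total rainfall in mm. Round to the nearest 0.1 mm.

total ≈ 31.4 mm

Total = Σ Rᵢ Δtᵢ = 1.9 × 8.9 + 5 × 2.9
      = 16.91 + 14.5 = 31.4 mm.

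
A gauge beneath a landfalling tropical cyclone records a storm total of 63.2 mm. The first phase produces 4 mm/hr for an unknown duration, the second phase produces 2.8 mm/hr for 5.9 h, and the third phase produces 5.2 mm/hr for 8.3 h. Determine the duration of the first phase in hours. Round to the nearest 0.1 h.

duration ≈ 0.9 h

Known phases: 2.8 × 5.9 + 5.2 × 8.3 = 16.52 + 43.16 = 59.68 mm.
Remaining depth = 63.2 − 59.68 = 3.52 mm.
Duration = 3.52 / 4 = 0.9 h.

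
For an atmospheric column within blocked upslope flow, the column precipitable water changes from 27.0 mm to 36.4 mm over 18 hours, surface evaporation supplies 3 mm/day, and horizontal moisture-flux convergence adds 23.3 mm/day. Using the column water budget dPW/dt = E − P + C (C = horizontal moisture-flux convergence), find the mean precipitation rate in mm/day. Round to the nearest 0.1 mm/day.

P ≈ 13.8 mm/day

dPW/dt = (36.4 − 27.0) mm / (18/24 day) = +12.533 mm/day.
P = E + C − dPW/dt = 3 + (23.3) − (+12.533) = 13.8 mm/day.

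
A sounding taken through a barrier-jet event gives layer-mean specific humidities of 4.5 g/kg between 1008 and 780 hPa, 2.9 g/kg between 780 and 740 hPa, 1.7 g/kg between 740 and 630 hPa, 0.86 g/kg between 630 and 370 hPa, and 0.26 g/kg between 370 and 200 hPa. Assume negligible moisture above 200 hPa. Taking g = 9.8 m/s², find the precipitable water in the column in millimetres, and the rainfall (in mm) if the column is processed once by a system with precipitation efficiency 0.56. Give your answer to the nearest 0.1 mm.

Precipitable water is the column-integrated vapour mass per unit area: PW = (1/g) Σ q̄ Δp, with q in kg/kg and Δp in Pa (1 kg/m² of water = 1 mm).
Layer 1008–780 hPa: Δp = 228 hPa = 22800 Pa, q̄ = 0.0045 kg/kg → 0.0045 × 22800 / 9.8 = 10.47 mm
Layer 780–740 hPa: Δp = 40 hPa = 4000 Pa, q̄ = 0.0029 kg/kg → 0.0029 × 4000 / 9.8 = 1.18 mm
Layer 740–630 hPa: Δp = 110 hPa = 11000 Pa, q̄ = 0.0017 kg/kg → 0.0017 × 11000 / 9.8 = 1.91 mm
Layer 630–370 hPa: Δp = 260 hPa = 26000 Pa, q̄ = 0.00086 kg/kg → 0.00086 × 26000 / 9.8 = 2.28 mm
Layer 370–200 hPa: Δp = 170 hPa = 17000 Pa, q̄ = 0.00026 kg/kg → 0.00026 × 17000 / 9.8 = 0.45 mm
PW = 10.47 + 1.18 + 1.91 + 2.28 + 0.45 = 16.29 ≈ 16.3 mm.
Rainfall = ε × PW = 0.56 × 16.3 = 9.1 mm.

PW ≈ 16.3 mm; rainfall ≈ 9.1 mm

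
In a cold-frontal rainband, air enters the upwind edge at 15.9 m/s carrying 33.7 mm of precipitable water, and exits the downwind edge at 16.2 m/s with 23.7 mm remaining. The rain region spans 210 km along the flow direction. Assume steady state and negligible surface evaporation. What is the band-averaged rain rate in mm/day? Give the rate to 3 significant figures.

R ≈ 62.5 mm/day

Column moisture flux per unit crosswind length is F = V × PW.
Inflow: F_in = 15.9 × 33.7 = 535.83 mm·m/s
Outflow: F_out = 16.2 × 23.7 = 383.94 mm·m/s
Steady-state rate R = (F_in − F_out)/L = (535.83 − 383.94) / 210000 m = 7.233e-04 mm/s.
R = 7.233e-04 × 3600 × 24 = 62.5 mm/day.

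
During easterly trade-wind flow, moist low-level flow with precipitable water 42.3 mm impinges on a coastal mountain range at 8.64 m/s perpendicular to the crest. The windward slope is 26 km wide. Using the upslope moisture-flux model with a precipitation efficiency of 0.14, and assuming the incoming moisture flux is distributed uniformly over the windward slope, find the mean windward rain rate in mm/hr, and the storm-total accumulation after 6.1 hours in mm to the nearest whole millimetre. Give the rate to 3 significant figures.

R ≈ 7.08 mm/hr; total ≈ 43 mm

Incoming column moisture flux per unit ridge length: F = V × PW = 8.64 × 42.3 = 365.472 mm·m/s.
Spread over the 26 km slope with efficiency ε = 0.14: R = ε·F/W = 0.14 × 365.472 / 26000 m = 1.968e-03 mm/s.
R = 1.968e-03 × 3600 = 7.08 mm/hr.
Over 6.1 h: total = 7.08 × 6.1 = 43.188 ≈ 43 mm.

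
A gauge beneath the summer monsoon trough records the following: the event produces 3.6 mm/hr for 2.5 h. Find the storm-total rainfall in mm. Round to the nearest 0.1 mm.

total ≈ 9.0 mm

Total = Σ Rᵢ Δtᵢ = 3.6 × 2.5
      = 9 = 9.0 mm.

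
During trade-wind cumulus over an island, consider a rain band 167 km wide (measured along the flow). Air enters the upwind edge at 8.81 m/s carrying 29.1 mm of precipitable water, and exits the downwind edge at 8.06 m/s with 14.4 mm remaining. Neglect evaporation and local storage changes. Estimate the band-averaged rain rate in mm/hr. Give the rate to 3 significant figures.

R ≈ 3.02 mm/hr

Column moisture flux per unit crosswind length is F = V × PW.
Inflow: F_in = 8.81 × 29.1 = 256.371 mm·m/s
Outflow: F_out = 8.06 × 14.4 = 116.064 mm·m/s
Steady-state rate R = (F_in − F_out)/L = (256.371 − 116.064) / 167000 m = 8.402e-04 mm/s.
R = 8.402e-04 × 3600 = 3.02 mm/hr.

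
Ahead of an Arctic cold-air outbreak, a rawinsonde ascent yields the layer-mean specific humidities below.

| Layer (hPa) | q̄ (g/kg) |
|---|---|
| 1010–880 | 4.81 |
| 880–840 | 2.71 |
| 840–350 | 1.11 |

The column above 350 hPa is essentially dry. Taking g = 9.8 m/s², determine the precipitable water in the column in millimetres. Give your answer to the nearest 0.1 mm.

Precipitable water is the column-integrated vapour mass per unit area: PW = (1/g) Σ q̄ Δp, with q in kg/kg and Δp in Pa (1 kg/m² of water = 1 mm).
Layer 1010–880 hPa: Δp = 130 hPa = 13000 Pa, q̄ = 0.00481 kg/kg → 0.00481 × 13000 / 9.8 = 6.38 mm
Layer 880–840 hPa: Δp = 40 hPa = 4000 Pa, q̄ = 0.00271 kg/kg → 0.00271 × 4000 / 9.8 = 1.11 mm
Layer 840–350 hPa: Δp = 490 hPa = 49000 Pa, q̄ = 0.00111 kg/kg → 0.00111 × 49000 / 9.8 = 5.55 mm
PW = 6.38 + 1.11 + 5.55 = 13.04 ≈ 13.0 mm.

PW ≈ 13.0 mm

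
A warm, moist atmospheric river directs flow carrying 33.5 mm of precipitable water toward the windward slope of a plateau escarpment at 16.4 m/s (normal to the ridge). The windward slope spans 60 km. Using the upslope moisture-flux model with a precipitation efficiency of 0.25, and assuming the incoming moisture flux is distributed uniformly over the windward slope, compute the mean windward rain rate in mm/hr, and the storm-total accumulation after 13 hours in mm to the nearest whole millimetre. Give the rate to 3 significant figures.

R ≈ 8.24 mm/hr; total ≈ 107 mm

Incoming column moisture flux per unit ridge length: F = V × PW = 16.4 × 33.5 = 549.4 mm·m/s.
Spread over the 60 km slope with efficiency ε = 0.25: R = ε·F/W = 0.25 × 549.4 / 60000 m = 2.289e-03 mm/s.
R = 2.289e-03 × 3600 = 8.24 mm/hr.
Over 13 h: total = 8.24 × 13 = 107.12 ≈ 107 mm.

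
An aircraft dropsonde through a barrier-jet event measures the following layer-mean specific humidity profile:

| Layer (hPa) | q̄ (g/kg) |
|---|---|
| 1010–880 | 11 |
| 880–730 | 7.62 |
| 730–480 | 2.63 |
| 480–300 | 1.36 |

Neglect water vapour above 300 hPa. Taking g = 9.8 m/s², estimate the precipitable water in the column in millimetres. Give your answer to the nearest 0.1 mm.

PW ≈ 35.5 mm

Precipitable water is the column-integrated vapour mass per unit area: PW = (1/g) Σ q̄ Δp, with q in kg/kg and Δp in Pa (1 kg/m² of water = 1 mm).
Layer 1010–880 hPa: Δp = 130 hPa = 13000 Pa, q̄ = 0.011 kg/kg → 0.011 × 13000 / 9.8 = 14.59 mm
Layer 880–730 hPa: Δp = 150 hPa = 15000 Pa, q̄ = 0.00762 kg/kg → 0.00762 × 15000 / 9.8 = 11.66 mm
Layer 730–480 hPa: Δp = 250 hPa = 25000 Pa, q̄ = 0.00263 kg/kg → 0.00263 × 25000 / 9.8 = 6.71 mm
Layer 480–300 hPa: Δp = 180 hPa = 18000 Pa, q̄ = 0.00136 kg/kg → 0.00136 × 18000 / 9.8 = 2.50 mm
PW = 14.59 + 11.66 + 6.71 + 2.50 = 35.46 ≈ 35.5 mm.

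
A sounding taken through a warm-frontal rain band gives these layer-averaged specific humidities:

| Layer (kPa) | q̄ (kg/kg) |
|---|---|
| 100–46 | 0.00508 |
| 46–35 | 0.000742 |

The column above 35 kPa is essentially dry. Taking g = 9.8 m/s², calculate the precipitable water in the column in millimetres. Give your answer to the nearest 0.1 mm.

PW ≈ 28.8 mm

Precipitable water is the column-integrated vapour mass per unit area: PW = (1/g) Σ q̄ Δp, with q in kg/kg and Δp in Pa (1 kg/m² of water = 1 mm).
Layer 100–46 kPa: Δp = 540 hPa = 54000 Pa, q̄ = 0.00508 kg/kg → 0.00508 × 54000 / 9.8 = 27.99 mm
Layer 46–35 kPa: Δp = 110 hPa = 11000 Pa, q̄ = 0.000742 kg/kg → 0.000742 × 11000 / 9.8 = 0.83 mm
PW = 27.99 + 0.83 = 28.82 ≈ 28.8 mm.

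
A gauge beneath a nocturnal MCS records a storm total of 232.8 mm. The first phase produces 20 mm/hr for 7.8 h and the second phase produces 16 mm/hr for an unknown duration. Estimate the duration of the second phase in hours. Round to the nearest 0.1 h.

duration ≈ 4.8 h

Known phases: 20 × 7.8 = 156 mm.
Remaining depth = 232.8 − 156 = 76.8 mm.
Duration = 76.8 / 16 = 4.8 h.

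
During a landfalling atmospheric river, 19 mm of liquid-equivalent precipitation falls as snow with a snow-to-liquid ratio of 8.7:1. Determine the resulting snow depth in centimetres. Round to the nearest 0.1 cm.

snow depth ≈ 16.5 cm

Snow depth = liquid × ratio = 19 mm × 8.7 = 165.3 mm = 16.5 cm.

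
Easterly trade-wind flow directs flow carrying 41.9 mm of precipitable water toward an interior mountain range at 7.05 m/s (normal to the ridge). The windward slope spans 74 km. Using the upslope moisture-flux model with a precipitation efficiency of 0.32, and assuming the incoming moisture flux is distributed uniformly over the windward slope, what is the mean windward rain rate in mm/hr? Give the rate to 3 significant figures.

Incoming column moisture flux per unit ridge length: F = V × PW = 7.05 × 41.9 = 295.395 mm·m/s.
Spread over the 74 km slope with efficiency ε = 0.32: R = ε·F/W = 0.32 × 295.395 / 74000 m = 1.277e-03 mm/s.
R = 1.277e-03 × 3600 = 4.60 mm/hr.

R ≈ 4.60 mm/hr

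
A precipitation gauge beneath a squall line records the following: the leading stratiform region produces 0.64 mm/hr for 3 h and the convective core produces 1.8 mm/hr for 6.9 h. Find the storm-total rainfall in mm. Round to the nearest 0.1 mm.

total ≈ 14.3 mm

Total = Σ Rᵢ Δtᵢ = 0.64 × 3 + 1.8 × 6.9
      = 1.92 + 12.42 = 14.3 mm.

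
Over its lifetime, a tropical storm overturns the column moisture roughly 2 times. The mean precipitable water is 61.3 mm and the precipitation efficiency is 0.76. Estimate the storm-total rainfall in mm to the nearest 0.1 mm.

Each cycle deposits ε × PW = 0.76 × 61.3 = 46.588 mm.
Over 2 cycles: 2 × 46.588 = 93.2 mm.

rainfall ≈ 93.2 mm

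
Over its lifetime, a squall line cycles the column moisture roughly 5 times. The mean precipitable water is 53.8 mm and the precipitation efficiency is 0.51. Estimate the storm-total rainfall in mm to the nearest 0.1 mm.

Each cycle deposits ε × PW = 0.51 × 53.8 = 27.438 mm.
Over 5 cycles: 5 × 27.438 = 137.2 mm.

rainfall ≈ 137.2 mm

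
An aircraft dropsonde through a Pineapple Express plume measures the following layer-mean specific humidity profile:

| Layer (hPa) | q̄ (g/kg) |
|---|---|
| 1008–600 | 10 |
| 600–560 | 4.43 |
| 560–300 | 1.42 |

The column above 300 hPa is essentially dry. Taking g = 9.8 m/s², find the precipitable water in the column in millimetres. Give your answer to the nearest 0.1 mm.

PW ≈ 47.2 mm

Precipitable water is the column-integrated vapour mass per unit area: PW = (1/g) Σ q̄ Δp, with q in kg/kg and Δp in Pa (1 kg/m² of water = 1 mm).
Layer 1008–600 hPa: Δp = 408 hPa = 40800 Pa, q̄ = 0.01 kg/kg → 0.01 × 40800 / 9.8 = 41.63 mm
Layer 600–560 hPa: Δp = 40 hPa = 4000 Pa, q̄ = 0.00443 kg/kg → 0.00443 × 4000 / 9.8 = 1.81 mm
Layer 560–300 hPa: Δp = 260 hPa = 26000 Pa, q̄ = 0.00142 kg/kg → 0.00142 × 26000 / 9.8 = 3.77 mm
PW = 41.63 + 1.81 + 3.77 = 47.21 ≈ 47.2 mm.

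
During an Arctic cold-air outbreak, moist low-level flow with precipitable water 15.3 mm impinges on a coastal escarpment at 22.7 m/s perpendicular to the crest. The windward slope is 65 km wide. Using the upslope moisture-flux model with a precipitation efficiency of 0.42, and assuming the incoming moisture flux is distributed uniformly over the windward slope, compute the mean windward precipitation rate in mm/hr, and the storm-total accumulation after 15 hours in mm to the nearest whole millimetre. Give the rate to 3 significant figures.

Incoming column moisture flux per unit ridge length: F = V × PW = 22.7 × 15.3 = 347.31 mm·m/s.
Spread over the 65 km slope with efficiency ε = 0.42: R = ε·F/W = 0.42 × 347.31 / 65000 m = 2.244e-03 mm/s.
R = 2.244e-03 × 3600 = 8.08 mm/hr.
Over 15 h: total = 8.08 × 15 = 121.2 ≈ 121 mm.

R ≈ 8.08 mm/hr; total ≈ 121 mm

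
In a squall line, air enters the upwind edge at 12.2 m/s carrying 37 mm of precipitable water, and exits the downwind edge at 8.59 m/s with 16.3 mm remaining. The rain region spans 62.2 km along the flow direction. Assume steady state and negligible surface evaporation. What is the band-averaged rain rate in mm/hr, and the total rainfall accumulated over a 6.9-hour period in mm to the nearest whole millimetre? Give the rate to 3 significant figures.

R ≈ 18.0 mm/hr; total ≈ 124 mm

Column moisture flux per unit crosswind length is F = V × PW.
Inflow: F_in = 12.2 × 37 = 451.4 mm·m/s
Outflow: F_out = 8.59 × 16.3 = 140.017 mm·m/s
Steady-state rate R = (F_in − F_out)/L = (451.4 − 140.017) / 62200 m = 5.006e-03 mm/s.
R = 5.006e-03 × 3600 = 18.0 mm/hr.
Over 6.9 h: total = 18.0 × 6.9 = 124.2 ≈ 124 mm.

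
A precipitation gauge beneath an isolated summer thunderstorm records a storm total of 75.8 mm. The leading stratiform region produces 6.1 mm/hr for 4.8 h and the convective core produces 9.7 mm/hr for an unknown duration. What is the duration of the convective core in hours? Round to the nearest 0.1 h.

duration ≈ 4.8 h

Known phases: 6.1 × 4.8 = 29.28 mm.
Remaining depth = 75.8 − 29.28 = 46.52 mm.
Duration = 46.52 / 9.7 = 4.8 h.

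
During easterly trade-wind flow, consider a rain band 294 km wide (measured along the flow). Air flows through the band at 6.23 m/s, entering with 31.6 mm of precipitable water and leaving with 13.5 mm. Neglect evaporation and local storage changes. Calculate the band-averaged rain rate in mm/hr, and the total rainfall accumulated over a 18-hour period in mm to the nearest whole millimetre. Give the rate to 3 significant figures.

R ≈ 1.38 mm/hr; total ≈ 25 mm

Column moisture flux per unit crosswind length is F = V × PW.
Inflow: F_in = 6.23 × 31.6 = 196.868 mm·m/s
Outflow: F_out = 6.23 × 13.5 = 84.105 mm·m/s
Steady-state rate R = (F_in − F_out)/L = (196.868 − 84.105) / 294000 m = 3.835e-04 mm/s.
R = 3.835e-04 × 3600 = 1.38 mm/hr.
Over 18 h: total = 1.38 × 18 = 24.84 ≈ 25 mm.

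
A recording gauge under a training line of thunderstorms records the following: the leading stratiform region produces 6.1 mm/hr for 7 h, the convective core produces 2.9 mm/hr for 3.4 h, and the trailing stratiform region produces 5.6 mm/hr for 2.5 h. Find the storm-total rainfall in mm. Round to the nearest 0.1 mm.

total ≈ 66.6 mm

Total = Σ Rᵢ Δtᵢ = 6.1 × 7 + 2.9 × 3.4 + 5.6 × 2.5
      = 42.7 + 9.86 + 14 = 66.6 mm.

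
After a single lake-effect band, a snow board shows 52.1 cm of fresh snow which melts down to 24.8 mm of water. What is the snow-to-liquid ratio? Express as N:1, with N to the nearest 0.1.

ratio ≈ 21.0

Ratio = snow depth / SWE = 521 mm / 24.8 mm = 21.0, i.e. 21.0:1.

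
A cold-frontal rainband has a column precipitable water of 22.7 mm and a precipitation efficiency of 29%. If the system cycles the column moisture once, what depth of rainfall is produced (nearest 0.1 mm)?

rainfall ≈ 6.6 mm

Rainfall = ε × PW = 0.29 × 22.7 = 6.6 mm.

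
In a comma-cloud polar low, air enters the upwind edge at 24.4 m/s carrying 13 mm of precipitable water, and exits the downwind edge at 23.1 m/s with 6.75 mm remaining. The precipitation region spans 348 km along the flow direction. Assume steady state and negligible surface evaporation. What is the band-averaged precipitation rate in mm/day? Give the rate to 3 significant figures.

R ≈ 40.0 mm/day

Column moisture flux per unit crosswind length is F = V × PW.
Inflow: F_in = 24.4 × 13 = 317.2 mm·m/s
Outflow: F_out = 23.1 × 6.75 = 155.925 mm·m/s
Steady-state rate R = (F_in − F_out)/L = (317.2 − 155.925) / 348000 m = 4.634e-04 mm/s.
R = 4.634e-04 × 3600 × 24 = 40.0 mm/day.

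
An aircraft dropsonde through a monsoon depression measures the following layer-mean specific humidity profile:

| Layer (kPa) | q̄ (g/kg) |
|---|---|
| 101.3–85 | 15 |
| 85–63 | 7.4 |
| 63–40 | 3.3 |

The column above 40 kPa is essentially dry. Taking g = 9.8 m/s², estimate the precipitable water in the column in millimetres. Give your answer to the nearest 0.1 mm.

Precipitable water is the column-integrated vapour mass per unit area: PW = (1/g) Σ q̄ Δp, with q in kg/kg and Δp in Pa (1 kg/m² of water = 1 mm).
Layer 101.3–85 kPa: Δp = 163 hPa = 16300 Pa, q̄ = 0.015 kg/kg → 0.015 × 16300 / 9.8 = 24.95 mm
Layer 85–63 kPa: Δp = 220 hPa = 22000 Pa, q̄ = 0.0074 kg/kg → 0.0074 × 22000 / 9.8 = 16.61 mm
Layer 63–40 kPa: Δp = 230 hPa = 23000 Pa, q̄ = 0.0033 kg/kg → 0.0033 × 23000 / 9.8 = 7.74 mm
PW = 24.95 + 16.61 + 7.74 = 49.30 ≈ 49.3 mm.

PW ≈ 49.3 mm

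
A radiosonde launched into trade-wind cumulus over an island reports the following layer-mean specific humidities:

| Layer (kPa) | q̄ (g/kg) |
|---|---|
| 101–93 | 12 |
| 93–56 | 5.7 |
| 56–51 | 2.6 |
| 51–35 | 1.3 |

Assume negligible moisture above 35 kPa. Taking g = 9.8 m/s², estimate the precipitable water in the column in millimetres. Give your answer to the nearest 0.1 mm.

PW ≈ 34.8 mm

Precipitable water is the column-integrated vapour mass per unit area: PW = (1/g) Σ q̄ Δp, with q in kg/kg and Δp in Pa (1 kg/m² of water = 1 mm).
Layer 101–93 kPa: Δp = 80 hPa = 8000 Pa, q̄ = 0.012 kg/kg → 0.012 × 8000 / 9.8 = 9.80 mm
Layer 93–56 kPa: Δp = 370 hPa = 37000 Pa, q̄ = 0.0057 kg/kg → 0.0057 × 37000 / 9.8 = 21.52 mm
Layer 56–51 kPa: Δp = 50 hPa = 5000 Pa, q̄ = 0.0026 kg/kg → 0.0026 × 5000 / 9.8 = 1.33 mm
Layer 51–35 kPa: Δp = 160 hPa = 16000 Pa, q̄ = 0.0013 kg/kg → 0.0013 × 16000 / 9.8 = 2.12 mm
PW = 9.80 + 21.52 + 1.33 + 2.12 = 34.77 ≈ 34.8 mm.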